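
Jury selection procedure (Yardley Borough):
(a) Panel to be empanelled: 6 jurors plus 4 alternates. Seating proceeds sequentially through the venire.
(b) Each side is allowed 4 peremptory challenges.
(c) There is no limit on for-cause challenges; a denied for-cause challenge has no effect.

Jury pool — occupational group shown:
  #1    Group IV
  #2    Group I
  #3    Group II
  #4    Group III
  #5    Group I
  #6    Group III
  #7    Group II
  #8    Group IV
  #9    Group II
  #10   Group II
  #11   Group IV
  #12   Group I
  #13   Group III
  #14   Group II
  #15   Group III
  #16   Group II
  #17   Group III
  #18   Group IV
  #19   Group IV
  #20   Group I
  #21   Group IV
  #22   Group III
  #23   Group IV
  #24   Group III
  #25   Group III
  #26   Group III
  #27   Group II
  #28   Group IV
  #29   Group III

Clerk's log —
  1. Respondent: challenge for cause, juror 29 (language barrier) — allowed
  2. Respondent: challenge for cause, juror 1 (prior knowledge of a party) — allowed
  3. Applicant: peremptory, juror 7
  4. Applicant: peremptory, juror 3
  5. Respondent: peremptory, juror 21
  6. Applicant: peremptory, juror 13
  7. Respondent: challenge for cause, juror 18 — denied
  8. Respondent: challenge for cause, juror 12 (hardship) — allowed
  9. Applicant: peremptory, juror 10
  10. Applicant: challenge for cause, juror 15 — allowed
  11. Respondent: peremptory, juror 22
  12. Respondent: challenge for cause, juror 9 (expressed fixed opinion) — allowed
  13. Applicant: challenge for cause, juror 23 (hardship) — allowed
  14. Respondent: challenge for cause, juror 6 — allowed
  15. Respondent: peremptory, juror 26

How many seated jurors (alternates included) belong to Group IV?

Removed: #1, #3, #6, #7, #9, #10, #12, #13, #15, #21, #22, #23, #26, #29.
Seated (10 incl. alternates): #2, #4, #5, #8, #11, #14, #16, #17, #18, #19.
Of those, in Group IV: #8, #11, #18, #19 → 4.

4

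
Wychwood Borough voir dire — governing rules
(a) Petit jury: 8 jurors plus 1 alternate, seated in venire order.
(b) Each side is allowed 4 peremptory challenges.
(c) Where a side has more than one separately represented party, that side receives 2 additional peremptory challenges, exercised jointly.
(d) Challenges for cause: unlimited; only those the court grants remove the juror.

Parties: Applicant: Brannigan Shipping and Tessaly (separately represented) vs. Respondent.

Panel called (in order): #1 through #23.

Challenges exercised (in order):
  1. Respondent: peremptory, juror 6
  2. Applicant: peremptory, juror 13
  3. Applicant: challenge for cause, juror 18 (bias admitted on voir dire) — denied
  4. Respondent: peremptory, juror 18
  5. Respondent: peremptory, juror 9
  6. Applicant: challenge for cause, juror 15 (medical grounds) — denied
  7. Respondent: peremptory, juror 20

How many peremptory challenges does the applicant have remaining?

5

Applicant allotment: 4 base + 2 multi-party = 6.
Applicant peremptories used: #13 — 1 (for-cause on #18, #15 don't count).
Remaining: 6 − 1 = 5.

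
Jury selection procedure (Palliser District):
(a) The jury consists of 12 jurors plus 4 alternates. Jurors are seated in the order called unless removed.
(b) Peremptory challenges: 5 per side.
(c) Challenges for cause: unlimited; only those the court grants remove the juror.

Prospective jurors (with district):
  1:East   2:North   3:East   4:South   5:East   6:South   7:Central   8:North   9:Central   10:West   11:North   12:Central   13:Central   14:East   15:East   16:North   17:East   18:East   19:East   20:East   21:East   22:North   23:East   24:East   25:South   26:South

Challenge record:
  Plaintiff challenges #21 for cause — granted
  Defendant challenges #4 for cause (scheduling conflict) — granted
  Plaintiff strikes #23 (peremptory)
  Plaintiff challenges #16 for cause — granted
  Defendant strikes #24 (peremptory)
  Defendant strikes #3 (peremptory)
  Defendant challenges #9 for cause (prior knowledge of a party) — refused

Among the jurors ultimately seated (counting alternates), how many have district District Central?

4

Removed: #3, #4, #16, #21, #23, #24.
Seated (16 incl. alternates): #1, #2, #5, #6, #7, #8, #9, #10, #11, #12, #13, #14, #15, #17, #18, #19.
Of those, in District Central: #7, #9, #12, #13 → 4.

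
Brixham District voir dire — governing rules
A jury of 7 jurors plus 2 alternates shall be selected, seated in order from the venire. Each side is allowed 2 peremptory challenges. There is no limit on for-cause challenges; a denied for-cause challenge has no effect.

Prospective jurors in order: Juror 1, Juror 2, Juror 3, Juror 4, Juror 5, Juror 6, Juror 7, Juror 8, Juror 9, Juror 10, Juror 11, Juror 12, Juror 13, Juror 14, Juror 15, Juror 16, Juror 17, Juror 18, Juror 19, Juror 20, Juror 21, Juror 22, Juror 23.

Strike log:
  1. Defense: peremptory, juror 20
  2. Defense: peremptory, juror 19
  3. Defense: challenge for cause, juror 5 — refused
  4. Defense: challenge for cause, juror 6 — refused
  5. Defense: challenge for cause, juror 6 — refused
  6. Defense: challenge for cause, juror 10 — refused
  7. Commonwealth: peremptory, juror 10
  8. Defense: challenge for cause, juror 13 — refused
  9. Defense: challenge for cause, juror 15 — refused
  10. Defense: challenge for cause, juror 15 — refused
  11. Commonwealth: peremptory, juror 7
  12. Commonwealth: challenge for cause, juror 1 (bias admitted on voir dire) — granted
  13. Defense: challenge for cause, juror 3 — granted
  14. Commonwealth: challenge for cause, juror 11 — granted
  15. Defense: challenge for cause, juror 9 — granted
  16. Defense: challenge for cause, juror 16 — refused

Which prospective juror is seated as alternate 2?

Removed: #1, #3, #7, #9, #10, #11, #19, #20. (#5, #6, #13, #15, #16 stay — for-cause denied.)
Filling seats in venire order through position 9: #2, #4, #5, #6, #8, #12, #13, #14, #15.
So alternate 2 is #15.

15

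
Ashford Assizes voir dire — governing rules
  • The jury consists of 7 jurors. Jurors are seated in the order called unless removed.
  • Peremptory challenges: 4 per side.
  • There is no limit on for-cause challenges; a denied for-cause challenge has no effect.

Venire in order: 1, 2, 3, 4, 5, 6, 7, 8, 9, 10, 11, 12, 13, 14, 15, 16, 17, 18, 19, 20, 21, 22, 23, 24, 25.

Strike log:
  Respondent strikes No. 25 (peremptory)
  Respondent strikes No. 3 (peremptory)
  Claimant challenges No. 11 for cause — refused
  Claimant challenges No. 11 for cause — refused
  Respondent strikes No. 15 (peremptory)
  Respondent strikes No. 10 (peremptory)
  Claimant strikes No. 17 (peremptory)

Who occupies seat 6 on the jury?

Removed: #3, #10, #15, #17, #25. (#11 stays — for-cause denied.)
Seating in order: seats 1–7 → #1, #2, #4, #5, #6, #7, #8.
So seat 6 is #7.

7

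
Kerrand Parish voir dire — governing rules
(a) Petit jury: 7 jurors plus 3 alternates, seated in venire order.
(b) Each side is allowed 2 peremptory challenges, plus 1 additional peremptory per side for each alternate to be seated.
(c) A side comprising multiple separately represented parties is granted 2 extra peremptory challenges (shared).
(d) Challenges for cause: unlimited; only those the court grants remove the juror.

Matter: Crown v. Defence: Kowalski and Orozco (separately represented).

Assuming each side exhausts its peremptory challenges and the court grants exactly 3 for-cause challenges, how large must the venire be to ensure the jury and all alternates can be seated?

25

Seats to fill: 7 + 3 alternates = 10.
Peremptories — Crown: 2 + 1×3 = 5; Defence: 2 + 1×3 + 2 = 7; total 12.
For-cause removals: 3.
Minimum venire: 10 + 12 + 3 = 25.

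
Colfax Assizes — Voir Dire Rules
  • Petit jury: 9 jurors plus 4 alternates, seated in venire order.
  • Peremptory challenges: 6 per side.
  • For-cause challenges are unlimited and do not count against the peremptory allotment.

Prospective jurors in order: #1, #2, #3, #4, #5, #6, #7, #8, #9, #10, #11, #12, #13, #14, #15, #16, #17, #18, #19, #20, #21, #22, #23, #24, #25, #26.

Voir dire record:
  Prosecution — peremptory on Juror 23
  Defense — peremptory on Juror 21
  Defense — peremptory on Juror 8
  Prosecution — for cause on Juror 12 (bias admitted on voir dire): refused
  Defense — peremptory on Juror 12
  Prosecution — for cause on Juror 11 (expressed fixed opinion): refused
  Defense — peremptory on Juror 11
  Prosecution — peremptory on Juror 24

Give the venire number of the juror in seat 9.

Removed: #8, #11, #12, #21, #23, #24.
Filling seats in venire order through position 9: #1, #2, #3, #4, #5, #6, #7, #9, #10.
So seat 9 is #10.

10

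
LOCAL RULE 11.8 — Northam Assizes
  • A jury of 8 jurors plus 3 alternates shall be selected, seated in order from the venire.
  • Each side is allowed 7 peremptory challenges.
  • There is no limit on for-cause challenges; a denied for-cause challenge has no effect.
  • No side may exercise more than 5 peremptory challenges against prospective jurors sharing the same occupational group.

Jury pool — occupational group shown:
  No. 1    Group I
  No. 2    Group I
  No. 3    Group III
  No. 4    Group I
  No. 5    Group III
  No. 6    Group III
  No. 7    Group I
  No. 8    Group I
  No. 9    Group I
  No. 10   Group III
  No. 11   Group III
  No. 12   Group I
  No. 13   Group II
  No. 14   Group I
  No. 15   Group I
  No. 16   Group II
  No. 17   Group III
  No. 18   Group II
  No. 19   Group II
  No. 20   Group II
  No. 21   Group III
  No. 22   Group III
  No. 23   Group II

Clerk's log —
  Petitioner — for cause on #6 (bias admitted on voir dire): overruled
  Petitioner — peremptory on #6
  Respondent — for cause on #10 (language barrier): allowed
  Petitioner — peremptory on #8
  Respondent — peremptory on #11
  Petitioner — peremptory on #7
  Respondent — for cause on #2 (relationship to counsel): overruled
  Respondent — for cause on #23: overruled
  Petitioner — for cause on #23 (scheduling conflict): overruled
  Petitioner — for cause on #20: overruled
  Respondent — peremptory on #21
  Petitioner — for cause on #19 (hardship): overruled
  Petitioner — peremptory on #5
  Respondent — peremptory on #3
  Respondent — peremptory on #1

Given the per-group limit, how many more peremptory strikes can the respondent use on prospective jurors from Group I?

Respondent peremptories so far: #11, #21, #3, #1 — 4 of 7 used, 3 left overall.
Against Group I: #1 — 1 used; per-group cap 5 leaves 4.
Binding limit: min(3, 4) = 3.

3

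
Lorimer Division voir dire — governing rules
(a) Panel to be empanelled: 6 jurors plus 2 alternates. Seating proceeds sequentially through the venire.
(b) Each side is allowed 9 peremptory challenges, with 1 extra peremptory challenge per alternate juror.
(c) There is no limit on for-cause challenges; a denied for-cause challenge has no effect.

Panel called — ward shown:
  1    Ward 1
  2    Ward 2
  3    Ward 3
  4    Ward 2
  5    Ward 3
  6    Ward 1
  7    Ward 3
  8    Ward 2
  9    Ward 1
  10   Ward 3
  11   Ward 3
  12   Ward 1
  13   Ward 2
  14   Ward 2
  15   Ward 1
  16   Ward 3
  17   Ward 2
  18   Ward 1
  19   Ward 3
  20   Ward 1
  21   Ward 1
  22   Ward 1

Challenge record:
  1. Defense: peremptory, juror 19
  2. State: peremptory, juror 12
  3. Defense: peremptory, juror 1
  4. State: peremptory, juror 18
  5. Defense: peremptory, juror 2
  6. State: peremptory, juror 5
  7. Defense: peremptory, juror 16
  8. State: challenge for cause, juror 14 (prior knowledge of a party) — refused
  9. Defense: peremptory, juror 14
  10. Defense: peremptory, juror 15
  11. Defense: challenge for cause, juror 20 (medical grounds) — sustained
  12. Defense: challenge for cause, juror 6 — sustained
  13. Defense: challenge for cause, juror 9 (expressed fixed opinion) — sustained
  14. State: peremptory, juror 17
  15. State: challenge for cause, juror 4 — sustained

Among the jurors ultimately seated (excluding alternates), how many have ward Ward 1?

0

Removed: #1, #2, #4, #5, #6, #9, #12, #14, #15, #16, #17, #18, #19, #20.
Seated jurors 1–6: #3, #7, #8, #10, #11, #13 (alternates #21, #22 not counted).
None of those are in Ward 1 → 0.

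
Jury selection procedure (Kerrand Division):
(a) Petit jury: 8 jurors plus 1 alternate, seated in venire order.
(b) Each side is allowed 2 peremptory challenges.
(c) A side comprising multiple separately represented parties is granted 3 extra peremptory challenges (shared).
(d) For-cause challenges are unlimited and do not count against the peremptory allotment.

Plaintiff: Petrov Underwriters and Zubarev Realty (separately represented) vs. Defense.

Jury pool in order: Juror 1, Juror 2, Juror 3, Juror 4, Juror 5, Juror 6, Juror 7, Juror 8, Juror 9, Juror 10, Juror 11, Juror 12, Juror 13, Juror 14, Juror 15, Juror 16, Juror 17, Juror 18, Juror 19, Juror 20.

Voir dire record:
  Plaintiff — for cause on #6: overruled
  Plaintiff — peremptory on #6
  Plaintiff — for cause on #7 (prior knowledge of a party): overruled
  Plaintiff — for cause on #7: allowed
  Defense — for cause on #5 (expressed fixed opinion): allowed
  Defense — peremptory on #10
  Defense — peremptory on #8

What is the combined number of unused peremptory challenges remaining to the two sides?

Plaintiff allotment: 2 base + 3 multi-party = 5. Defense allotment: 2.
Plaintiff peremptories used: #6 — 1 (for-cause on #6, #7, #7 don't count).
Defense peremptories used: #10, #8 — 2 (the for-cause on #5 doesn't count).
Remaining: (5 − 1) + (2 − 2) = 4.

4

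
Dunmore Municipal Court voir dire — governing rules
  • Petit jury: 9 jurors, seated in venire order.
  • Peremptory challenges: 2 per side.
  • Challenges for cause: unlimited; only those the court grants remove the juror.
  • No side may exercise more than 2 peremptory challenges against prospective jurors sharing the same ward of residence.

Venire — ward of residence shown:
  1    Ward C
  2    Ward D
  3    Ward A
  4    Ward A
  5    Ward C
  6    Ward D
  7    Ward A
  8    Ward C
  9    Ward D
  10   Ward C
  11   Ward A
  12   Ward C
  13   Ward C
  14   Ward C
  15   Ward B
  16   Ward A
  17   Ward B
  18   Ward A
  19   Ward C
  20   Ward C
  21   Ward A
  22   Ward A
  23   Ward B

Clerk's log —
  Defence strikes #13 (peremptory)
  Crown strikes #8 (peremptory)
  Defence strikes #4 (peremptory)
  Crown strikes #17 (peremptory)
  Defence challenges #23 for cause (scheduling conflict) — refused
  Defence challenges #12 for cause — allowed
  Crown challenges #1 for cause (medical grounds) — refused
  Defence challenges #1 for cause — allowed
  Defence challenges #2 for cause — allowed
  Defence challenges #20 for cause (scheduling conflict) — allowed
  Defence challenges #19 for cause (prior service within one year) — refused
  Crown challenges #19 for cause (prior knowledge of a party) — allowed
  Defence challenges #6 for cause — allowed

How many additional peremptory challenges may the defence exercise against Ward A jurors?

Defence peremptories so far: #13, #4 — 2 of 2 used, 0 left overall.
Against Ward A: #4 — 1 used; per-ward cap 2 leaves 1.
Binding limit: min(0, 1) = 0.

0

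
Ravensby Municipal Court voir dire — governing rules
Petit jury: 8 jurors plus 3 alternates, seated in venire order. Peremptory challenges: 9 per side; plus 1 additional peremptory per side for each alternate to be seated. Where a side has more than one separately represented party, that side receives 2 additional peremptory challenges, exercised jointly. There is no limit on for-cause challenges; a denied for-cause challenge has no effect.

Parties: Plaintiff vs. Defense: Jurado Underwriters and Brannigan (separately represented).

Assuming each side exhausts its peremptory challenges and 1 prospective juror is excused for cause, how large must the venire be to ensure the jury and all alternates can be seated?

38

Seats to fill: 8 + 3 alternates = 11.
Peremptories — Plaintiff: 9 + 1×3 = 12; Defense: 9 + 1×3 + 2 = 14; total 26.
For-cause removals: 1.
Minimum venire: 11 + 26 + 1 = 38.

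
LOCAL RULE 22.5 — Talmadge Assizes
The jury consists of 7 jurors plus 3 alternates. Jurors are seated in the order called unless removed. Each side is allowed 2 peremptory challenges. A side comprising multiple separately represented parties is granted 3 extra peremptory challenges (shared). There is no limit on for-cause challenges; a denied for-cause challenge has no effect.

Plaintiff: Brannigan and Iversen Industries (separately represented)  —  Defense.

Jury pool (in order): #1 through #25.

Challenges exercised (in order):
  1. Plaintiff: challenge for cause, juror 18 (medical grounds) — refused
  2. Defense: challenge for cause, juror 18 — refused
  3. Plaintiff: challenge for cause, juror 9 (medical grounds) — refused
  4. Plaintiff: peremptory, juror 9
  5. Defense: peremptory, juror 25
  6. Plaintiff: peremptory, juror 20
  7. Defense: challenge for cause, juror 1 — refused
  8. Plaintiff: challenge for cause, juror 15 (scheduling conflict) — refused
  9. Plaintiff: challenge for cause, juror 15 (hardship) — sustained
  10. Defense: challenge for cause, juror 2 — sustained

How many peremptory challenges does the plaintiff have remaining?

3

Plaintiff allotment: 2 base + 3 multi-party = 5.
Plaintiff peremptories used: #9, #20 — 2 (for-cause on #18, #9, #15, #15 don't count).
Remaining: 5 − 2 = 3.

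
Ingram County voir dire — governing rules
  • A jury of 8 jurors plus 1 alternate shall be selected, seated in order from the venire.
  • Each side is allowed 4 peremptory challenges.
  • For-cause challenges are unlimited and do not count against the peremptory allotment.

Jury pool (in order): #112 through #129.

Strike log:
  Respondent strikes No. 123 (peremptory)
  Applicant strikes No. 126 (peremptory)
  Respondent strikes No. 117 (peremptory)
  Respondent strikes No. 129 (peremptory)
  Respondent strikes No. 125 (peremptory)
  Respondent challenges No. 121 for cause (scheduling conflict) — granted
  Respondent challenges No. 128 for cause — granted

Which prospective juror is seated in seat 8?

120

Removed: #117, #121, #123, #125, #126, #128, #129.
Filling seats in venire order through position 8: #112, #113, #114, #115, #116, #118, #119, #120.
So seat 8 is #120.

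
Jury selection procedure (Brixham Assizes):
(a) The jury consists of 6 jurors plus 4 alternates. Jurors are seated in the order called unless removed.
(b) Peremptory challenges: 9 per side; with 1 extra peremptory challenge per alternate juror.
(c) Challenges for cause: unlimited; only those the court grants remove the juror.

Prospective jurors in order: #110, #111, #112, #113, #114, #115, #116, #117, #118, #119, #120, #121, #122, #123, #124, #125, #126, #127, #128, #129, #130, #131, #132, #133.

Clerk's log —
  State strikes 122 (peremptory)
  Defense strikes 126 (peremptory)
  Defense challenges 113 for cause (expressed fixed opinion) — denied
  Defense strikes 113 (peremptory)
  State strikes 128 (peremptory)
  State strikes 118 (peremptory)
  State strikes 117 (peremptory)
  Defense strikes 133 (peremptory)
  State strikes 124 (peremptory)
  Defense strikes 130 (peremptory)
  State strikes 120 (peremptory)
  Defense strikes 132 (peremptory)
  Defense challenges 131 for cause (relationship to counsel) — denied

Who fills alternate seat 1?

Removed: #113, #117, #118, #120, #122, #124, #126, #128, #130, #132, #133. (#131 stays — for-cause denied.)
Seating in order: seats 1–6 → #110, #111, #112, #114, #115, #116; alternates → #119, #121, #123, #125.
So alternate 1 is #119.

119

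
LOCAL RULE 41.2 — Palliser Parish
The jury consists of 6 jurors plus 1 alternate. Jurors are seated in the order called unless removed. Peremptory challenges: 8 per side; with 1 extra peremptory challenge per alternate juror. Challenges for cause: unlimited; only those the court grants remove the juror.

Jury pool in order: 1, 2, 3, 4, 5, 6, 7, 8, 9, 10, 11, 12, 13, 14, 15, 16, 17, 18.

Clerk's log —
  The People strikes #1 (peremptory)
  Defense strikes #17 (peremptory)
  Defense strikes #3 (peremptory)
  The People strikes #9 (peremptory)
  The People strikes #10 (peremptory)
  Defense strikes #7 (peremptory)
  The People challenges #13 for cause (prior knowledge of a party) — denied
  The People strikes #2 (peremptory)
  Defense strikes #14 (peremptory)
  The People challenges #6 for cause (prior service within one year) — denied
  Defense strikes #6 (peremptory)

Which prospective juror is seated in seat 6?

13

Removed: #1, #2, #3, #6, #7, #9, #10, #14, #17. (#13 stays — for-cause denied.)
Seating in order: seats 1–6 → #4, #5, #8, #11, #12, #13; alternates → #15.
So seat 6 is #13.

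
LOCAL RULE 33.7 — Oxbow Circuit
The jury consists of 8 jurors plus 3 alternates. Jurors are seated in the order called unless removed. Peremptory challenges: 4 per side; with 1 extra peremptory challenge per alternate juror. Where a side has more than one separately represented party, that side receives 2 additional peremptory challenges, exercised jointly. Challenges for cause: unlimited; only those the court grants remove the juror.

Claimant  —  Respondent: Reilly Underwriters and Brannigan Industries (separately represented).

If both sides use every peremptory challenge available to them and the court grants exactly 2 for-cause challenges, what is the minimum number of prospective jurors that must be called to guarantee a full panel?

29

Seats to fill: 8 + 3 alternates = 11.
Peremptories — Claimant: 4 + 1×3 = 7; Respondent: 4 + 1×3 + 2 = 9; total 16.
For-cause removals: 2.
Minimum venire: 11 + 16 + 2 = 29.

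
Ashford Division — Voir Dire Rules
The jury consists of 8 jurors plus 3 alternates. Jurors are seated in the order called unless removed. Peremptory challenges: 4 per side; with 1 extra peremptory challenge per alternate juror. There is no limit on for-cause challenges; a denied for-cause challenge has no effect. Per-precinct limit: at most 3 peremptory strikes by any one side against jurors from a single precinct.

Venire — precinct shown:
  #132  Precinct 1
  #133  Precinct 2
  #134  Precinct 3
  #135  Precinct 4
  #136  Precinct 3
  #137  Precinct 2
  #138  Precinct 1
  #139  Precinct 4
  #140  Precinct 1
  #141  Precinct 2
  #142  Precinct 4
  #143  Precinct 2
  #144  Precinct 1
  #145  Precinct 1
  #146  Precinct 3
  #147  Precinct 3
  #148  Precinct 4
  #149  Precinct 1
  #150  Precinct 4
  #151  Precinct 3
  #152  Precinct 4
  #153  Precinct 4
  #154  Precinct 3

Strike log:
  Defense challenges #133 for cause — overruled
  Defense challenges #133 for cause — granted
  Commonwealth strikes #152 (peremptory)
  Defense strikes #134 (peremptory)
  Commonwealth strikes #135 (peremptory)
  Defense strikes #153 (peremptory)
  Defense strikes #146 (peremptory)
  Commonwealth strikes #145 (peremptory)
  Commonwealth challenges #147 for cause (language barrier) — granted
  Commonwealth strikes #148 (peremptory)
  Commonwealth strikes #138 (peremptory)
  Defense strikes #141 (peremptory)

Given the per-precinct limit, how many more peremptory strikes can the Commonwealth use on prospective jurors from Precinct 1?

Commonwealth peremptories so far: #152, #135, #145, #148, #138 — 5 of 7 used, 2 left overall.
Against Precinct 1: #145, #138 — 2 used; per-precinct cap 3 leaves 1.
Binding limit: min(2, 1) = 1.

1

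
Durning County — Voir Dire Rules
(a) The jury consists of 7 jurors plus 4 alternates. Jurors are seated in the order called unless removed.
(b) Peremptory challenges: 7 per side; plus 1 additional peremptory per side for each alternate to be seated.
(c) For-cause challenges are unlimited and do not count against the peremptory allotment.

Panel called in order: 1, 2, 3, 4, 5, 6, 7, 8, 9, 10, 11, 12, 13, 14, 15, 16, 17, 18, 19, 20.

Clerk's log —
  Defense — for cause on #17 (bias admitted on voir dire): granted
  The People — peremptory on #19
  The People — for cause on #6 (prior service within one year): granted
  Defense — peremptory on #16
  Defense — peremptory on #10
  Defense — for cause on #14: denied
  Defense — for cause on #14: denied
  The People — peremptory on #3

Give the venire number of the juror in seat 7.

9

Removed: #3, #6, #10, #16, #17, #19. (#14 stays — for-cause denied.)
Seating in order: seats 1–7 → #1, #2, #4, #5, #7, #8, #9; alternates → #11, #12, #13, #14.
So seat 7 is #9.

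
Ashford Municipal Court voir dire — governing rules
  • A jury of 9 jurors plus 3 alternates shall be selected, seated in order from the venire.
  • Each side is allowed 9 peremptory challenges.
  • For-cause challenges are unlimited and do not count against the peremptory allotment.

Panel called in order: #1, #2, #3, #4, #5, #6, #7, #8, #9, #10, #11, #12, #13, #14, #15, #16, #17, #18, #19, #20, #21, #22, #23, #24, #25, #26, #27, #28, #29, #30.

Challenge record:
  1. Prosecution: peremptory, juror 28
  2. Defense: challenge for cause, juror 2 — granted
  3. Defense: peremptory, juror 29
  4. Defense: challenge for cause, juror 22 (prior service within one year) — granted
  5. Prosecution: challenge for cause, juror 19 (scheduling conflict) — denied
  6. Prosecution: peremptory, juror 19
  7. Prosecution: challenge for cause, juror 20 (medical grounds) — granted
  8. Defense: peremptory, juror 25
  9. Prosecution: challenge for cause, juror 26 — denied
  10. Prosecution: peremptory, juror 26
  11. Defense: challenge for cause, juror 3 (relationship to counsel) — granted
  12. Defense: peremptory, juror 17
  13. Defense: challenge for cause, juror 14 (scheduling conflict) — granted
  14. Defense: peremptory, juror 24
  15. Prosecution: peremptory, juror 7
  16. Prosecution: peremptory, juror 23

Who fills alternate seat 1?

Removed: #2, #3, #7, #14, #17, #19, #20, #22, #23, #24, #25, #26, #28, #29.
Filling seats in venire order through position 10: #1, #4, #5, #6, #8, #9, #10, #11, #12, #13.
So alternate 1 is #13.

13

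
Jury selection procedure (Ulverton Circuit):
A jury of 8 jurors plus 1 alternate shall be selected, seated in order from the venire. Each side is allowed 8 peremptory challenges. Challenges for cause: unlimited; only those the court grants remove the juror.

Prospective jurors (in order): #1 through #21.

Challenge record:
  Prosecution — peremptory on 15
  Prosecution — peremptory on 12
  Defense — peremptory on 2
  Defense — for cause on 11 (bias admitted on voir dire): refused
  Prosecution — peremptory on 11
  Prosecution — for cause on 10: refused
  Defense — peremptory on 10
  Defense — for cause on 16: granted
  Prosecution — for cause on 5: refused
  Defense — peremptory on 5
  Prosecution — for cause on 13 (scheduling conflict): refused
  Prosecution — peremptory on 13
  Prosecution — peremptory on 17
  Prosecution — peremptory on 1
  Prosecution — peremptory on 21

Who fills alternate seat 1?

19

Removed: #1, #2, #5, #10, #11, #12, #13, #15, #16, #17, #21.
Seating in order: seats 1–8 → #3, #4, #6, #7, #8, #9, #14, #18; alternates → #19.
So alternate 1 is #19.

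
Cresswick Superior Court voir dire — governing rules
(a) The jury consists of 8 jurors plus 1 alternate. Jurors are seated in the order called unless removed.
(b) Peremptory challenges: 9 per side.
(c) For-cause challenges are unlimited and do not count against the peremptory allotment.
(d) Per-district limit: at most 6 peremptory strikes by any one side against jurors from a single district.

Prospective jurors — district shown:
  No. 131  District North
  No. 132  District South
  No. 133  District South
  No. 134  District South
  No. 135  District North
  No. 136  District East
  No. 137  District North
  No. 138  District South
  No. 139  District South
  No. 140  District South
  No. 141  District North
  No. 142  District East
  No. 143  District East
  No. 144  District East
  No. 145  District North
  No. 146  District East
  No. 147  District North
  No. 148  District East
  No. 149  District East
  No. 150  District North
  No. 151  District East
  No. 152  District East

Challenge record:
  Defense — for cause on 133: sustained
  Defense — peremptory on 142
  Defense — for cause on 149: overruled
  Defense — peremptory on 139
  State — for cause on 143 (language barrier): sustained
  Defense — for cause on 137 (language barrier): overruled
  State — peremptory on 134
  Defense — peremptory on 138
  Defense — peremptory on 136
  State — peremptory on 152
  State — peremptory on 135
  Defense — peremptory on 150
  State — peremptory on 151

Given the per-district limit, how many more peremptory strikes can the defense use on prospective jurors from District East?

Defense peremptories so far: #142, #139, #138, #136, #150 — 5 of 9 used, 4 left overall.
Against District East: #142, #136 — 2 used; per-district cap 6 leaves 4.
Binding limit: min(4, 4) = 4.

4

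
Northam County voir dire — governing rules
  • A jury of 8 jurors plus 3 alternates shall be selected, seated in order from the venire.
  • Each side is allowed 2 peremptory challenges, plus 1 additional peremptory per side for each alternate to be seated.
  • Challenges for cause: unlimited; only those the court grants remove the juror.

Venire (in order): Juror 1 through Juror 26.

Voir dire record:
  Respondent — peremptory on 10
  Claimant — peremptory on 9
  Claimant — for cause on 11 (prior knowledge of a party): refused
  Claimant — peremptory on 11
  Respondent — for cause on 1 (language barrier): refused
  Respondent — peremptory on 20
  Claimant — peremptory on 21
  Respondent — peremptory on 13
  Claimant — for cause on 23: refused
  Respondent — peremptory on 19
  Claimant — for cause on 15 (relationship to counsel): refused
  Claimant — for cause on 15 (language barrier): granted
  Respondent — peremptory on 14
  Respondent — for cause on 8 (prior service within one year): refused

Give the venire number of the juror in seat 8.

Removed: #9, #10, #11, #13, #14, #15, #19, #20, #21. (#1, #8, #23 stay — for-cause denied.)
Seating in order: seats 1–8 → #1, #2, #3, #4, #5, #6, #7, #8; alternates → #12, #16, #17.
So seat 8 is #8.

8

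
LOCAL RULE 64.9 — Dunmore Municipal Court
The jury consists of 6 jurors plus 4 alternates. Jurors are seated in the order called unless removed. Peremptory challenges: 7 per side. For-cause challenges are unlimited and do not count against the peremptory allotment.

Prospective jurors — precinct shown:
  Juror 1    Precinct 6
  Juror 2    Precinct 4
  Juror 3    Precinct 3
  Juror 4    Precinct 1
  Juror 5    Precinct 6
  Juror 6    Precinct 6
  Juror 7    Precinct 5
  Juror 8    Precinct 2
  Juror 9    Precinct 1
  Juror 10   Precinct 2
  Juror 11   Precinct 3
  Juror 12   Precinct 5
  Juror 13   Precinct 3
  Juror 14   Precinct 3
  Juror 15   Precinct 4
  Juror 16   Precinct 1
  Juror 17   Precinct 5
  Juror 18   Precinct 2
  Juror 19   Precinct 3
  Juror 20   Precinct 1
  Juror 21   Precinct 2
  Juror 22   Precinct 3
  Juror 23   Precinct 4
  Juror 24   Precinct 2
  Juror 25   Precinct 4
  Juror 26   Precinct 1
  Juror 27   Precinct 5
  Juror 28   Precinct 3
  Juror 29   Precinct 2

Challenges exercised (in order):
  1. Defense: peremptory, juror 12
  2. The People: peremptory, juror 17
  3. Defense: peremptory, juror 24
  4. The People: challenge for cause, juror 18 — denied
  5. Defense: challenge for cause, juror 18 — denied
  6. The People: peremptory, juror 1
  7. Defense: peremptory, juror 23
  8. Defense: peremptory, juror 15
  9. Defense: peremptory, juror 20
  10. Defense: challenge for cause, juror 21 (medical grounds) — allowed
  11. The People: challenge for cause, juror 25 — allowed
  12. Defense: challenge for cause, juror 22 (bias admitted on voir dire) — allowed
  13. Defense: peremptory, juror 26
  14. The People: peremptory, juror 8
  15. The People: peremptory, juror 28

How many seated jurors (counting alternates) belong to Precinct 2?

Removed: #1, #8, #12, #15, #17, #20, #21, #22, #23, #24, #25, #26, #28.
Seated (10 incl. alternates): #2, #3, #4, #5, #6, #7, #9, #10, #11, #13.
Of those, in Precinct 2: #10 → 1.

1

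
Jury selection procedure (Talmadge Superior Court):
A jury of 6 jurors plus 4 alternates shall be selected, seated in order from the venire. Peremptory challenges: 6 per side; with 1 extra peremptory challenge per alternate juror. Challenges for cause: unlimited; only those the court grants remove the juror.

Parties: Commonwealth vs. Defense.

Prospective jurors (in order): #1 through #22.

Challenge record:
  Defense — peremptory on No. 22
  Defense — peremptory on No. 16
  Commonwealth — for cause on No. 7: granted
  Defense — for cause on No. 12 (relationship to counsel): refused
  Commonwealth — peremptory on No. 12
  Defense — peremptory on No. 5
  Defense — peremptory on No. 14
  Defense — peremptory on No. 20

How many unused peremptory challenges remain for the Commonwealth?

Commonwealth allotment: 6 base + 1 × 4 alternates = 10.
Commonwealth peremptories used: #12 — 1 (the for-cause on #7 doesn't count).
Remaining: 10 − 1 = 9.

9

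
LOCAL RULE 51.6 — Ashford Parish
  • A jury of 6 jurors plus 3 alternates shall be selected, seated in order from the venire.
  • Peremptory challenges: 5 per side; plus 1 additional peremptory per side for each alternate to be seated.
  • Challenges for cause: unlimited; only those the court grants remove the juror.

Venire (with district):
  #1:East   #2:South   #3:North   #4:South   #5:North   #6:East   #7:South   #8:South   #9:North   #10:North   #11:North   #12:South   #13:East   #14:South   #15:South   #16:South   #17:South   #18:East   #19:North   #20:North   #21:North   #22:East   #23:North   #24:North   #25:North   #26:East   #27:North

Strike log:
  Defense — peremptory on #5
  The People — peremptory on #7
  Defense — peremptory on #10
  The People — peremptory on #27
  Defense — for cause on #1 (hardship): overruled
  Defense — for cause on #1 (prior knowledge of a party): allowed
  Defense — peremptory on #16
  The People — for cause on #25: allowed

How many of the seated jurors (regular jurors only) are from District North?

2

Removed: #1, #5, #7, #10, #16, #25, #27.
Seated jurors 1–6: #2, #3, #4, #6, #8, #9 (alternates #11, #12, #13 not counted).
Of those, in District North: #3, #9 → 2.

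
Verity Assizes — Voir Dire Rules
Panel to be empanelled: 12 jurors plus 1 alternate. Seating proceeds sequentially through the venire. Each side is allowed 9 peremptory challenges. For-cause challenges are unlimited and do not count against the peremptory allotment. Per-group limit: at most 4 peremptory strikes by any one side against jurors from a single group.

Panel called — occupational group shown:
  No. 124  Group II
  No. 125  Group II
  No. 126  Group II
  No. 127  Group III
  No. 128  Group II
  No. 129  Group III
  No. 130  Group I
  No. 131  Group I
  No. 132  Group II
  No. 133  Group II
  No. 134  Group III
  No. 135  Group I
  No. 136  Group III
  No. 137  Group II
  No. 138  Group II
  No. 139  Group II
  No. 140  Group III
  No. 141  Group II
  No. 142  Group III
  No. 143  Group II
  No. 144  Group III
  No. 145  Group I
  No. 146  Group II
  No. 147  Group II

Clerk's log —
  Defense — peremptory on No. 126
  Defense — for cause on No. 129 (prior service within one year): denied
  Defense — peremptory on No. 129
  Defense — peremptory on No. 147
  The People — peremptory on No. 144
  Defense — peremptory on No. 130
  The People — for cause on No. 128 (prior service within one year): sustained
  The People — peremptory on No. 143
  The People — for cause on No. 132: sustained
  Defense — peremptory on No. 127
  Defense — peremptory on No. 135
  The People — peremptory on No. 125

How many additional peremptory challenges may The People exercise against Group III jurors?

The People peremptories so far: #144, #143, #125 — 3 of 9 used, 6 left overall.
Against Group III: #144 — 1 used; per-group cap 4 leaves 3.
Binding limit: min(6, 3) = 3.

3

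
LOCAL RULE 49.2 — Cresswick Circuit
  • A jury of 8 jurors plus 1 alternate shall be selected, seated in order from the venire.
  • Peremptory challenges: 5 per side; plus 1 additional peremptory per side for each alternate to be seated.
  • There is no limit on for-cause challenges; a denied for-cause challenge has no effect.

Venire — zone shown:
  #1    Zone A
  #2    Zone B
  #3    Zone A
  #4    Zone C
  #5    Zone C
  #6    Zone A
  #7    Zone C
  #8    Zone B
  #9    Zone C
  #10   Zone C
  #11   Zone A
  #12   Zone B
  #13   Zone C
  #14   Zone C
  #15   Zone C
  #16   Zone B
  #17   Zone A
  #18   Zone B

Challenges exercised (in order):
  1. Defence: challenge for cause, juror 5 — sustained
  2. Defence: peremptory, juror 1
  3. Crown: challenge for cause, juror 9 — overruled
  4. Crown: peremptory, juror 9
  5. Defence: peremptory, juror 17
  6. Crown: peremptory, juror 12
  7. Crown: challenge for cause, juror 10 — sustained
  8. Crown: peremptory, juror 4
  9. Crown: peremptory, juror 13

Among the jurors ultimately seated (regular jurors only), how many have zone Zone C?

3

Removed: #1, #4, #5, #9, #10, #12, #13, #17.
Seated jurors 1–8: #2, #3, #6, #7, #8, #11, #14, #15 (alternates #16 not counted).
Of those, in Zone C: #7, #14, #15 → 3.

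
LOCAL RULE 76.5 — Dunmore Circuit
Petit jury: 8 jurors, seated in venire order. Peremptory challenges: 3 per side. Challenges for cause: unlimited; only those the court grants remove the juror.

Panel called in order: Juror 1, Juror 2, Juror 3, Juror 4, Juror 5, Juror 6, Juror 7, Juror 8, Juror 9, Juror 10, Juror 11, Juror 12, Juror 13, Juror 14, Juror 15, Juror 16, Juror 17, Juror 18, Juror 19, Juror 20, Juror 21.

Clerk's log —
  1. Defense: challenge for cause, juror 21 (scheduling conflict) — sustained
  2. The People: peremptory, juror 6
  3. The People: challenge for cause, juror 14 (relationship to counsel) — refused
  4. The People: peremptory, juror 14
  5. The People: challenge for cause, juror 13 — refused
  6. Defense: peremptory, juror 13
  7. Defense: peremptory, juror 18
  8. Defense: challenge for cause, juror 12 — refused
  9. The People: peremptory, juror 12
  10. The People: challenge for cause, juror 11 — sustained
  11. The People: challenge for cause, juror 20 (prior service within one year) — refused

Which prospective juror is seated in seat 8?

Removed: #6, #11, #12, #13, #14, #18, #21. (#20 stays — for-cause denied.)
Seating in order: seats 1–8 → #1, #2, #3, #4, #5, #7, #8, #9.
So seat 8 is #9.

9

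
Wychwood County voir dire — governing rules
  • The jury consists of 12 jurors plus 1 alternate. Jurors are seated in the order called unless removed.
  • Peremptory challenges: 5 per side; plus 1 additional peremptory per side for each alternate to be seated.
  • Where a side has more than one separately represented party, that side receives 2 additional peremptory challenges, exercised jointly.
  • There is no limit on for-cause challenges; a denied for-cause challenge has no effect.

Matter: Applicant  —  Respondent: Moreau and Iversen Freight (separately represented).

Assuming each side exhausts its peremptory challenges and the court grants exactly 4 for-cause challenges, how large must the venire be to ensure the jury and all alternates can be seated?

Seats to fill: 12 + 1 alternates = 13.
Peremptories — Applicant: 5 + 1×1 = 6; Respondent: 5 + 1×1 + 2 = 8; total 14.
For-cause removals: 4.
Minimum venire: 13 + 14 + 4 = 31.

31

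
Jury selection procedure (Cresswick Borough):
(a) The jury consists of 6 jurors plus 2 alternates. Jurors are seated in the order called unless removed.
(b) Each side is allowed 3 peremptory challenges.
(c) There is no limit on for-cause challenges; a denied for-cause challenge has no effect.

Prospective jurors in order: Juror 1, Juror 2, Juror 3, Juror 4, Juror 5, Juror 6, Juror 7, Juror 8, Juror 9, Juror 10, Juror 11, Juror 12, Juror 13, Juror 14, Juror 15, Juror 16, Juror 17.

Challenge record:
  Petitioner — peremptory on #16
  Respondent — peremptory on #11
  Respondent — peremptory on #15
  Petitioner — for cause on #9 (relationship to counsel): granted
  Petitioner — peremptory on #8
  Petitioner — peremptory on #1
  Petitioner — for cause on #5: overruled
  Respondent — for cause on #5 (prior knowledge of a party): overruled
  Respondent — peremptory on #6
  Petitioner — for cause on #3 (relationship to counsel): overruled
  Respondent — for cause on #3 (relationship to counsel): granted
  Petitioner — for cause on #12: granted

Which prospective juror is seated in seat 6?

Removed: #1, #3, #6, #8, #9, #11, #12, #15, #16. (#5 stays — for-cause denied.)
Seating in order: seats 1–6 → #2, #4, #5, #7, #10, #13; alternates → #14, #17.
So seat 6 is #13.

13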